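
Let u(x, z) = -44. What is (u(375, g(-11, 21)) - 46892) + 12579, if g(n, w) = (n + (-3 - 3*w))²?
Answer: -34357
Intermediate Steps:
g(n, w) = (-3 + n - 3*w)² (g(n, w) = (n + (-3 - 3*w))² = (-3 + n - 3*w)²)
(u(375, g(-11, 21)) - 46892) + 12579 = (-44 - 46892) + 12579 = -46936 + 12579 = -34357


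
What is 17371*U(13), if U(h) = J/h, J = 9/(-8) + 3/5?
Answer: -364791/520 ≈ -701.52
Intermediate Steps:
J = -21/40 (J = 9*(-⅛) + 3*(⅕) = -9/8 + ⅗ = -21/40 ≈ -0.52500)
U(h) = -21/(40*h)
17371*U(13) = 17371*(-21/40/13) = 17371*(-21/40*1/13) = 17371*(-21/520) = -364791/520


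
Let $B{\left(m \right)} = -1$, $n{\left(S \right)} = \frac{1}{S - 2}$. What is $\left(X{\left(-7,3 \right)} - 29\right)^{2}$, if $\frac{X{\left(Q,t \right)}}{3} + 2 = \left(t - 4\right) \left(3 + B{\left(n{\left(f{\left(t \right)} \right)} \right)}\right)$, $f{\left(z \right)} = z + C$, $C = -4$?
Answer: $1681$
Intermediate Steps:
$f{\left(z \right)} = -4 + z$ ($f{\left(z \right)} = z - 4 = -4 + z$)
$n{\left(S \right)} = \frac{1}{-2 + S}$
$X{\left(Q,t \right)} = -30 + 6 t$ ($X{\left(Q,t \right)} = -6 + 3 \left(t - 4\right) \left(3 - 1\right) = -6 + 3 \left(-4 + t\right) 2 = -6 + 3 \left(-8 + 2 t\right) = -6 + \left(-24 + 6 t\right) = -30 + 6 t$)
$\left(X{\left(-7,3 \right)} - 29\right)^{2} = \left(\left(-30 + 6 \cdot 3\right) - 29\right)^{2} = \left(\left(-30 + 18\right) - 29\right)^{2} = \left(-12 - 29\right)^{2} = \left(-41\right)^{2} = 1681$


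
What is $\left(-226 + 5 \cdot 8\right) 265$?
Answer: $-49290$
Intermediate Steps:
$\left(-226 + 5 \cdot 8\right) 265 = \left(-226 + 40\right) 265 = \left(-186\right) 265 = -49290$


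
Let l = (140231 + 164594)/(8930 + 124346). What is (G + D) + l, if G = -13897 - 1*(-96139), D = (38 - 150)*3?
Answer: 10916408881/133276 ≈ 81908.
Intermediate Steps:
D = -336 (D = -112*3 = -336)
l = 304825/133276 ≈ 2.2872
G = 82242 (G = -13897 + 96139 = 82242)
(G + D) + l = (82242 - 336) + 304825/133276 = 81906 + 304825/133276 = 10916408881/133276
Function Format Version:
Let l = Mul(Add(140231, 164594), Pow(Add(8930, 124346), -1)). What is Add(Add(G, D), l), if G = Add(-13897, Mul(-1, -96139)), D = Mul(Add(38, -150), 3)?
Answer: Rational(10916408881, 133276) ≈ 81908.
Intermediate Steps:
D = -336 (D = Mul(-112, 3) = -336)
l = Rational(304825, 133276) (l = Mul(304825, Pow(133276, -1)) = Mul(304825, Rational(1, 133276)) = Rational(304825, 133276) ≈ 2.2872)
G = 82242 (G = Add(-13897, 96139) = 82242)
Add(Add(G, D), l) = Add(Add(82242, -336), Rational(304825, 133276)) = Add(81906, Rational(304825, 133276)) = Rational(10916408881, 133276)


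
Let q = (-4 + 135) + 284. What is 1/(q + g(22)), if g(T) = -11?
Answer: 1/404 ≈ 0.0024752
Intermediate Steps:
q = 415 (q = 131 + 284 = 415)
1/(q + g(22)) = 1/(415 - 11) = 1/404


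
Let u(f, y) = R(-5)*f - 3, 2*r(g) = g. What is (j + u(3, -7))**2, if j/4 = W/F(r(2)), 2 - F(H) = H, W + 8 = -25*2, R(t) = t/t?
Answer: 53824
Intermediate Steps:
R(t) = 1
r(g) = g/2
W = -58 (W = -8 - 25*2 = -8 - 50 = -58)
F(H) = 2 - H
u(f, y) = -3 + f (u(f, y) = 1*f - 3 = f - 3 = -3 + f)
j = -232 (j = 4*(-58/(2 - 2/2)) = 4*(-58/(2 - 1*1)) = 4*(-58/(2 - 1)) = 4*(-58/1) = 4*(-58*1) = 4*(-58) = -232)
(j + u(3, -7))**2 = (-232 + (-3 + 3))**2 = (-232 + 0)**2 = (-232)**2 = 53824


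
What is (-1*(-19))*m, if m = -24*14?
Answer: -6384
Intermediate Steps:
m = -336
(-1*(-19))*m = -1*(-19)*(-336) = 19*(-336) = -6384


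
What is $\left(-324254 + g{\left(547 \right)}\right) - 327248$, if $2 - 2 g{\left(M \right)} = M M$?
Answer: $- \frac{1602211}{2} \approx -8.0111 \cdot 10^{5}$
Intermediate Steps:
$g{\left(M \right)} = 1 - \frac{M^{2}}{2}$ ($g{\left(M \right)} = 1 - \frac{M M}{2} = 1 - \frac{M^{2}}{2}$)
$\left(-324254 + g{\left(547 \right)}\right) - 327248 = \left(-324254 + \left(1 - \frac{547^{2}}{2}\right)\right) - 327248 = \left(-324254 + \left(1 - \frac{299209}{2}\right)\right) - 327248 = \left(-324254 - \frac{299207}{2}\right) - 327248 = - \frac{947715}{2} - 327248 = - \frac{1602211}{2}$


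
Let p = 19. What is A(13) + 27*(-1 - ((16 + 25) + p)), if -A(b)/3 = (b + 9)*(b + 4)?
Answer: -2769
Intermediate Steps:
A(b) = -3*(4 + b)*(9 + b) (A(b) = -3*(b + 9)*(b + 4) = -3*(9 + b)*(4 + b) = -3*(4 + b)*(9 + b))
A(13) + 27*(-1 - ((16 + 25) + p)) = (-108 - 39*13 - 3*13²) + 27*(-1 - ((16 + 25) + 19)) = (-108 - 507 - 3*169) + 27*(-1 - (41 + 19)) = (-108 - 507 - 507) + 27*(-1 - 1*60) = -1122 + 27*(-1 - 60) = -1122 + 27*(-61) = -1122 - 1647 = -2769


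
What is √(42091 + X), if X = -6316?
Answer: 15*√159 ≈ 189.14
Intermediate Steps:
√(42091 + X) = √(42091 - 6316) = √35775 = 15*√159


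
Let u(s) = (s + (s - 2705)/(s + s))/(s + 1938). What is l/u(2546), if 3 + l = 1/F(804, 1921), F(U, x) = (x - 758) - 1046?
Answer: -7991384800/1516796541 ≈ -5.2686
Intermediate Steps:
u(s) = (s + (-2705 + s)/(2*s))/(1938 + s) (u(s) = (s + (-2705 + s)/((2*s)))/(1938 + s) = (s + (-2705 + s)*(1/(2*s)))/(1938 + s) = (s + (-2705 + s)/(2*s))/(1938 + s))
F(U, x) = -1804 + x (F(U, x) = (-758 + x) - 1046 = -1804 + x)
l = -350/117 (l = -3 + 1/(-1804 + 1921) = -3 + 1/117 = -350/117 ≈ -2.9915)
l/u(2546) = -350*5092*(1938 + 2546)/(-2705 + 2546 + 2*2546**2)/117 = -350*22832528/(-2705 + 2546 + 2*6482116)/117 = -350*22832528/(-2705 + 2546 + 12964232)/117 = -350/(117*((1/2)*(1/2546)*(1/4484)*12964073)) = -350/(117*12964073/22832528) = -350/117*22832528/12964073 = -7991384800/1516796541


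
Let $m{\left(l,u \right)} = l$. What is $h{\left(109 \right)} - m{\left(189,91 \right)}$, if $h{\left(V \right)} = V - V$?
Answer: $-189$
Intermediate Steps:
$h{\left(V \right)} = 0$
$h{\left(109 \right)} - m{\left(189,91 \right)} = 0 - 189 = -189$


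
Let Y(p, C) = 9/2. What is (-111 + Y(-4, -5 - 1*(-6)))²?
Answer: 45369/4 ≈ 11342.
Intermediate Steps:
Y(p, C) = 9/2 (Y(p, C) = 9*(½) = 9/2)
(-111 + Y(-4, -5 - 1*(-6)))² = (-111 + 9/2)² = (-213/2)² = 45369/4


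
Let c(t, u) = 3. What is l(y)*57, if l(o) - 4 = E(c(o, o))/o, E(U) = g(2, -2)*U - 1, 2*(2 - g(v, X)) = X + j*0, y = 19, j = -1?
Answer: 252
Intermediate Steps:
g(v, X) = 2 - X/2 (g(v, X) = 2 - (X - 1*0)/2 = 2 - (X + 0)/2 = 2 - X/2)
E(U) = -1 + 3*U (E(U) = (2 - ½*(-2))*U - 1 = (2 + 1)*U - 1 = 3*U - 1 = -1 + 3*U)
l(o) = 4 + 8/o (l(o) = 4 + (-1 + 3*3)/o = 4 + (-1 + 9)/o = 4 + 8/o)
l(y)*57 = (4 + 8/19)*57 = (84/19)*57 = 252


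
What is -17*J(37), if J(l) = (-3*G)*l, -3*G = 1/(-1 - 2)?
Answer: 629/3 ≈ 209.67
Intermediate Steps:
G = ⅑ (G = -1/(3*(-1 - 2)) = -⅓/(-3) = -⅓*(-⅓) = ⅑ ≈ 0.11111)
J(l) = -l/3 (J(l) = (-3*⅑)*l = -l/3)
-17*J(37) = -(-17)*37/3 = -17*(-37/3) = 629/3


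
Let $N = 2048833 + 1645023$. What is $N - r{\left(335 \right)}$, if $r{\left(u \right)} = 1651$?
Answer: $3692205$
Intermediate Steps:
$N = 3693856$
$N - r{\left(335 \right)} = 3693856 - 1651 = 3692205$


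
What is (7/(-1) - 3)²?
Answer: 100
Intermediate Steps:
(7/(-1) - 3)² = (-1*7 - 3)² = (-7 - 3)² = (-10)² = 100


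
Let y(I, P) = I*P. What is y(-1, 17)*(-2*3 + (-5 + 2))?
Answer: 153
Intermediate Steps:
y(-1, 17)*(-2*3 + (-5 + 2)) = (-1*17)*(-2*3 + (-5 + 2)) = -17*(-6 - 3) = -17*(-9) = 153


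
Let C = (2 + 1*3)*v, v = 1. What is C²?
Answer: 25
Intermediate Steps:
C = 5 (C = (2 + 1*3)*1 = (2 + 3)*1 = 5*1 = 5)
C² = 5² = 25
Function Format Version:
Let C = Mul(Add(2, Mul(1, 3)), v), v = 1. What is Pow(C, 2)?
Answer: 25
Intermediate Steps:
C = 5 (C = Mul(Add(2, Mul(1, 3)), 1) = Mul(Add(2, 3), 1) = Mul(5, 1) = 5)
Pow(C, 2) = Pow(5, 2) = 25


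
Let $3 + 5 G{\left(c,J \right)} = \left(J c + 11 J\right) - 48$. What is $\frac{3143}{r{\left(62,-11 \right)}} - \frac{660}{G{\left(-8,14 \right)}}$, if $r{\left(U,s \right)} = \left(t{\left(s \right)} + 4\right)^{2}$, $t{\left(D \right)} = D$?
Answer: $\frac{9047}{21} \approx 430.81$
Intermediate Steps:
$G{\left(c,J \right)} = - \frac{51}{5} + \frac{11 J}{5} + \frac{J c}{5}$ ($G{\left(c,J \right)} = - \frac{3}{5} + \frac{\left(J c + 11 J\right) - 48}{5} = - \frac{3}{5} + \frac{\left(11 J + J c\right) - 48}{5} = - \frac{3}{5} + \frac{-48 + 11 J + J c}{5} = - \frac{3}{5} + \left(- \frac{48}{5} + \frac{11 J}{5} + \frac{J c}{5}\right) = - \frac{51}{5} + \frac{11 J}{5} + \frac{J c}{5}$)
$r{\left(U,s \right)} = \left(4 + s\right)^{2}$ ($r{\left(U,s \right)} = \left(s + 4\right)^{2} = \left(4 + s\right)^{2}$)
$\frac{3143}{r{\left(62,-11 \right)}} - \frac{660}{G{\left(-8,14 \right)}} = \frac{3143}{\left(4 - 11\right)^{2}} - \frac{660}{- \frac{51}{5} + \frac{11}{5} \cdot 14 + \frac{1}{5} \cdot 14 \left(-8\right)} = \frac{3143}{\left(-7\right)^{2}} - \frac{660}{- \frac{51}{5} + \frac{154}{5} - \frac{112}{5}} = \frac{3143}{49} - \frac{660}{- \frac{9}{5}} = 3143 \cdot \frac{1}{49} - - \frac{1100}{3} = \frac{449}{7} + \frac{1100}{3} = \frac{9047}{21}$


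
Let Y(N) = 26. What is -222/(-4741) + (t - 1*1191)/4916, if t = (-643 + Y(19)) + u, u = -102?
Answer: -3981979/11653378 ≈ -0.34170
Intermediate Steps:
t = -719 (t = (-643 + 26) - 102 = -617 - 102 = -719)
-222/(-4741) + (t - 1*1191)/4916 = -222/(-4741) + (-719 - 1*1191)/4916 = -222*(-1/4741) + (-719 - 1191)*(1/4916) = 222/4741 - 1910*1/4916 = 222/4741 - 955/2458 = -3981979/11653378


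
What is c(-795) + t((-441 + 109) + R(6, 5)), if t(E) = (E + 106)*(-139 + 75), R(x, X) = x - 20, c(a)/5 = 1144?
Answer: 21080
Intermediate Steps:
c(a) = 5720 (c(a) = 5*1144 = 5720)
R(x, X) = -20 + x
t(E) = -6784 - 64*E (t(E) = (106 + E)*(-64) = -6784 - 64*E)
c(-795) + t((-441 + 109) + R(6, 5)) = 5720 + (-6784 - 64*((-441 + 109) + (-20 + 6))) = 5720 + (-6784 - 64*(-332 - 14)) = 5720 + (-6784 - 64*(-346)) = 5720 + (-6784 + 22144) = 5720 + 15360 = 21080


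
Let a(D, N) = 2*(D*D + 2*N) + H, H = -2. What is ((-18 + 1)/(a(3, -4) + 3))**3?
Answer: -4913/27 ≈ -181.96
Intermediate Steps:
a(D, N) = -2 + 2*D**2 + 4*N (a(D, N) = 2*(D*D + 2*N) - 2 = 2*(D**2 + 2*N) - 2 = (2*D**2 + 4*N) - 2 = -2 + 2*D**2 + 4*N)
((-18 + 1)/(a(3, -4) + 3))**3 = ((-18 + 1)/((-2 + 2*3**2 + 4*(-4)) + 3))**3 = (-17/((-2 + 2*9 - 16) + 3))**3 = (-17/((-2 + 18 - 16) + 3))**3 = (-17/(0 + 3))**3 = (-17/3)**3 = -4913/27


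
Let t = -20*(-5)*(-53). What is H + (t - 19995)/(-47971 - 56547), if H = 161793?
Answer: 16910306069/104518 ≈ 1.6179e+5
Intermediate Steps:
t = -5300 (t = 100*(-53) = -5300)
H + (t - 19995)/(-47971 - 56547) = 161793 + (-5300 - 19995)/(-47971 - 56547) = 161793 - 25295/(-104518) = 161793 - 25295*(-1/104518) = 161793 + 25295/104518 = 16910306069/104518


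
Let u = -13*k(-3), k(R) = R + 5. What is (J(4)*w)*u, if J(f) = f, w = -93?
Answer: 9672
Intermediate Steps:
k(R) = 5 + R
u = -26 (u = -13*(5 - 3) = -13*2 = -26)
(J(4)*w)*u = (4*(-93))*(-26) = -372*(-26) = 9672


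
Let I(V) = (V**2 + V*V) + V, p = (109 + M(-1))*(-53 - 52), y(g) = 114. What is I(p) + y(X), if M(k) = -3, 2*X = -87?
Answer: 247742784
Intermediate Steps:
X = -87/2 (X = (1/2)*(-87) = -87/2 ≈ -43.500)
p = -11130 (p = (109 - 3)*(-53 - 52) = 106*(-105) = -11130)
I(V) = V + 2*V**2 (I(V) = (V**2 + V**2) + V = 2*V**2 + V = V + 2*V**2)
I(p) + y(X) = -11130*(1 + 2*(-11130)) + 114 = -11130*(1 - 22260) + 114 = -11130*(-22259) + 114 = 247742670 + 114 = 247742784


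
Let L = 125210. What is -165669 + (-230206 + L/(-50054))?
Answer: -9907626230/25027 ≈ -3.9588e+5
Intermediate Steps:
-165669 + (-230206 + L/(-50054)) = -165669 + (-230206 + 125210/(-50054)) = -165669 + (-230206 + 125210*(-1/50054)) = -165669 + (-230206 - 62605/25027) = -165669 - 5761428167/25027 = -9907626230/25027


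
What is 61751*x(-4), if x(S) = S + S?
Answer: -494008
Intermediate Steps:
x(S) = 2*S
61751*x(-4) = 61751*(2*(-4)) = 61751*(-8) = -494008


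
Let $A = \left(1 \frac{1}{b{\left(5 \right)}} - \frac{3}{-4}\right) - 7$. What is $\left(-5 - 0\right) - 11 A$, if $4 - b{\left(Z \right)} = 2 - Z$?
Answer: $\frac{1741}{28} \approx 62.179$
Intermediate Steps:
$b{\left(Z \right)} = 2 + Z$ ($b{\left(Z \right)} = 4 - \left(2 - Z\right) = 4 + \left(-2 + Z\right) = 2 + Z$)
$A = - \frac{171}{28}$ ($A = \left(1 \frac{1}{2 + 5} - \frac{3}{-4}\right) - 7 = \left(1 \cdot \frac{1}{7} - - \frac{3}{4}\right) - 7 = \left(1 \cdot \frac{1}{7} + \frac{3}{4}\right) - 7 = \left(\frac{1}{7} + \frac{3}{4}\right) - 7 = \frac{25}{28} - 7 = - \frac{171}{28} \approx -6.1071$)
$\left(-5 - 0\right) - 11 A = \left(-5 - 0\right) - - \frac{1881}{28} = \left(-5 + 0\right) + \frac{1881}{28} = -5 + \frac{1881}{28} = \frac{1741}{28}$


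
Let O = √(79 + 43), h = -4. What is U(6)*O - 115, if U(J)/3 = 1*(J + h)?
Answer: -115 + 6*√122 ≈ -48.728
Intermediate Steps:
U(J) = -12 + 3*J (U(J) = 3*(1*(J - 4)) = 3*(1*(-4 + J)) = 3*(-4 + J) = -12 + 3*J)
O = √122 ≈ 11.045
U(6)*O - 115 = (-12 + 3*6)*√122 - 115 = (-12 + 18)*√122 - 115 = 6*√122 - 115 = -115 + 6*√122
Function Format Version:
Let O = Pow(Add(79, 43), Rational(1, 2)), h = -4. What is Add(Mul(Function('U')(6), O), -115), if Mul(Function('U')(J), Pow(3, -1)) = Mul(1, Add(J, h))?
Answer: Add(-115, Mul(6, Pow(122, Rational(1, 2)))) ≈ -48.728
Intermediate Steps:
Function('U')(J) = Add(-12, Mul(3, J)) (Function('U')(J) = Mul(3, Mul(1, Add(J, -4))) = Mul(3, Mul(1, Add(-4, J))) = Mul(3, Add(-4, J)) = Add(-12, Mul(3, J)))
O = Pow(122, Rational(1, 2)) ≈ 11.045
Add(Mul(Function('U')(6), O), -115) = Add(Mul(Add(-12, Mul(3, 6)), Pow(122, Rational(1, 2))), -115) = Add(Mul(Add(-12, 18), Pow(122, Rational(1, 2))), -115) = Add(Mul(6, Pow(122, Rational(1, 2))), -115) = Add(-115, Mul(6, Pow(122, Rational(1, 2))))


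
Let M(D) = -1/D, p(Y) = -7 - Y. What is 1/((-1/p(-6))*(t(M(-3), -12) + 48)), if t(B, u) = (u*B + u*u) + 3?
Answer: 1/191 ≈ 0.0052356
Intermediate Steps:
t(B, u) = 3 + u² + B*u (t(B, u) = (B*u + u²) + 3 = (u² + B*u) + 3 = 3 + u² + B*u)
1/((-1/p(-6))*(t(M(-3), -12) + 48)) = 1/((-1/(-7 - 1*(-6)))*((3 + (-12)² - 1/(-3)*(-12)) + 48)) = 1/((-1/(-7 + 6))*((3 + 144 - 1*(-⅓)*(-12)) + 48)) = 1/((-1/(-1))*((3 + 144 + (⅓)*(-12)) + 48)) = 1/((-1*(-1))*((3 + 144 - 4) + 48)) = 1/(1*(143 + 48)) = 1/(1*191) = 1/191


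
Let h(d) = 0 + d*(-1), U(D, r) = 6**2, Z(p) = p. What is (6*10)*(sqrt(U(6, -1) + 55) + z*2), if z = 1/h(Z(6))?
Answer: -20 + 60*sqrt(91) ≈ 552.36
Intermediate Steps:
U(D, r) = 36
h(d) = -d (h(d) = 0 - d = -d)
z = -1/6 (z = 1/(-1*6) = 1/(-6) = -1/6 ≈ -0.16667)
(6*10)*(sqrt(U(6, -1) + 55) + z*2) = (6*10)*(sqrt(36 + 55) - 1/6*2) = 60*(sqrt(91) - 1/3) = 60*(-1/3 + sqrt(91)) = -20 + 60*sqrt(91)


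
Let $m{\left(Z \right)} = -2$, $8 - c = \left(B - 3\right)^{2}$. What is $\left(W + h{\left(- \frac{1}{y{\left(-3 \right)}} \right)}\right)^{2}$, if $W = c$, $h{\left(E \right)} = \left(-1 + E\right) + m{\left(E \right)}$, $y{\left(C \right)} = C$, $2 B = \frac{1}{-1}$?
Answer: $\frac{6889}{144} \approx 47.84$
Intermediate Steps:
$B = - \frac{1}{2}$ ($B = \frac{1}{2 \left(-1\right)} = \frac{1}{2} \left(-1\right) = - \frac{1}{2} \approx -0.5$)
$c = - \frac{17}{4}$ ($c = 8 - \left(- \frac{1}{2} - 3\right)^{2} = 8 - \left(- \frac{7}{2}\right)^{2} = 8 - \frac{49}{4} = - \frac{17}{4} \approx -4.25$)
$h{\left(E \right)} = -3 + E$ ($h{\left(E \right)} = \left(-1 + E\right) - 2 = -3 + E$)
$W = - \frac{17}{4} \approx -4.25$
$\left(W + h{\left(- \frac{1}{y{\left(-3 \right)}} \right)}\right)^{2} = \left(- \frac{17}{4} - \frac{8}{3}\right)^{2} = \left(- \frac{83}{12}\right)^{2} = \frac{6889}{144}$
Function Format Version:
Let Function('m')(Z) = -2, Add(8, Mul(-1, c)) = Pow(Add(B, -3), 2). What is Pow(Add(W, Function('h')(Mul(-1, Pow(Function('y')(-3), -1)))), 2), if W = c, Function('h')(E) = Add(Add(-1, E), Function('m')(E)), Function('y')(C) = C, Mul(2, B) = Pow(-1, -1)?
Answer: Rational(6889, 144) ≈ 47.840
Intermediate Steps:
B = Rational(-1, 2) (B = Mul(Rational(1, 2), Pow(-1, -1)) = Mul(Rational(1, 2), -1) = Rational(-1, 2) ≈ -0.50000)
c = Rational(-17, 4) (c = Add(8, Mul(-1, Pow(Add(Rational(-1, 2), -3), 2))) = Add(8, Mul(-1, Pow(Rational(-7, 2), 2))) = Add(8, Mul(-1, Rational(49, 4))) = Add(8, Rational(-49, 4)) = Rational(-17, 4) ≈ -4.2500)
Function('h')(E) = Add(-3, E) (Function('h')(E) = Add(Add(-1, E), -2) = Add(-3, E))
W = Rational(-17, 4) ≈ -4.2500
Pow(Add(W, Function('h')(Mul(-1, Pow(Function('y')(-3), -1)))), 2) = Pow(Add(Rational(-17, 4), Add(-3, Mul(-1, Pow(-3, -1)))), 2) = Pow(Add(Rational(-17, 4), Add(-3, Mul(-1, Rational(-1, 3)))), 2) = Pow(Add(Rational(-17, 4), Add(-3, Rational(1, 3))), 2) = Pow(Add(Rational(-17, 4), Rational(-8, 3)), 2) = Pow(Rational(-83, 12), 2) = Rational(6889, 144)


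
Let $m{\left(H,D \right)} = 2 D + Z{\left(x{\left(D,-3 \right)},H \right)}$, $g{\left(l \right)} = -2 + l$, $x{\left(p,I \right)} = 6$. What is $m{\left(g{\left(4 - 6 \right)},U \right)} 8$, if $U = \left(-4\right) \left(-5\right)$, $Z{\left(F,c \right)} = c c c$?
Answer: $-192$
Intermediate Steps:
$Z{\left(F,c \right)} = c^{3}$ ($Z{\left(F,c \right)} = c^{2} c = c^{3}$)
$U = 20$
$m{\left(H,D \right)} = H^{3} + 2 D$ ($m{\left(H,D \right)} = 2 D + H^{3} = H^{3} + 2 D$)
$m{\left(g{\left(4 - 6 \right)},U \right)} 8 = \left(\left(-2 + \left(4 - 6\right)\right)^{3} + 2 \cdot 20\right) 8 = \left(\left(-2 + \left(4 - 6\right)\right)^{3} + 40\right) 8 = \left(\left(-2 - 2\right)^{3} + 40\right) 8 = \left(\left(-4\right)^{3} + 40\right) 8 = \left(-64 + 40\right) 8 = \left(-24\right) 8 = -192$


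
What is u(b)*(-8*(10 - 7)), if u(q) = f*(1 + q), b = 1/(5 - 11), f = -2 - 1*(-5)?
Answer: -60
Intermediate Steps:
f = 3 (f = -2 + 5 = 3)
b = -⅙ (b = 1/(-6) = -⅙ ≈ -0.16667)
u(q) = 3 + 3*q (u(q) = 3*(1 + q) = 3 + 3*q)
u(b)*(-8*(10 - 7)) = (3 + 3*(-⅙))*(-8*(10 - 7)) = (3 - ½)*(-8*3) = (5/2)*(-24) = -60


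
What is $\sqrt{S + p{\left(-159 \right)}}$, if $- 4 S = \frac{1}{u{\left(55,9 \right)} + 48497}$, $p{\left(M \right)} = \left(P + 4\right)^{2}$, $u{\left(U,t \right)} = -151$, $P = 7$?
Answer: $\frac{17 \sqrt{3914430582}}{96692} \approx 11.0$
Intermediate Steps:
$p{\left(M \right)} = 121$ ($p{\left(M \right)} = \left(7 + 4\right)^{2} = 11^{2} = 121$)
$S = - \frac{1}{193384}$ ($S = - \frac{1}{4 \left(-151 + 48497\right)} = - \frac{1}{4 \cdot 48346} = \left(- \frac{1}{4}\right) \frac{1}{48346} = - \frac{1}{193384} \approx -5.1711 \cdot 10^{-6}$)
$\sqrt{S + p{\left(-159 \right)}} = \sqrt{- \frac{1}{193384} + 121} = \sqrt{\frac{23399463}{193384}} = \frac{17 \sqrt{3914430582}}{96692}$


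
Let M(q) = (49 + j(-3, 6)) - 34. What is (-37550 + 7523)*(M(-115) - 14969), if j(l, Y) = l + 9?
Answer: 448843596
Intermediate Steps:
j(l, Y) = 9 + l
M(q) = 21 (M(q) = (49 + (9 - 3)) - 34 = (49 + 6) - 34 = 55 - 34 = 21)
(-37550 + 7523)*(M(-115) - 14969) = (-37550 + 7523)*(21 - 14969) = -30027*(-14948) = 448843596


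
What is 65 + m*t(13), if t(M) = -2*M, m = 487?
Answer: -12597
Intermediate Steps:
65 + m*t(13) = 65 + 487*(-2*13) = 65 + 487*(-26) = 65 - 12662 = -12597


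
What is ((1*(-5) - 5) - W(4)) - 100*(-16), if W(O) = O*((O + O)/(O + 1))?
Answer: 7918/5 ≈ 1583.6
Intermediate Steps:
W(O) = 2*O²/(1 + O) (W(O) = O*((2*O)/(1 + O)) = O*(2*O/(1 + O)) = 2*O²/(1 + O))
((1*(-5) - 5) - W(4)) - 100*(-16) = ((1*(-5) - 5) - 2*4²/(1 + 4)) - 100*(-16) = ((-5 - 5) - 2*16/5) + 1600 = (-10 - 2*16/5) + 1600 = (-10 - 1*32/5) + 1600 = (-10 - 32/5) + 1600 = -82/5 + 1600 = 7918/5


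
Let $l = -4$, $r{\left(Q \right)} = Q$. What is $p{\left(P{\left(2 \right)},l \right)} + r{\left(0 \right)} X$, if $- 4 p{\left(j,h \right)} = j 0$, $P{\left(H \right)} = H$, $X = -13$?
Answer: $0$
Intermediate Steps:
$p{\left(j,h \right)} = 0$ ($p{\left(j,h \right)} = - \frac{j 0}{4} = \left(- \frac{1}{4}\right) 0 = 0$)
$p{\left(P{\left(2 \right)},l \right)} + r{\left(0 \right)} X = 0 + 0 \left(-13\right) = 0 + 0 = 0$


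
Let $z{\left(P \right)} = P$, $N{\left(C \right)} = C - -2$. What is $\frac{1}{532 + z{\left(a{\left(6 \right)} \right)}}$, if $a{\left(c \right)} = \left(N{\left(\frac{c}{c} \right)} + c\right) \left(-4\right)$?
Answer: $\frac{1}{496} \approx 0.0020161$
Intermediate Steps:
$N{\left(C \right)} = 2 + C$ ($N{\left(C \right)} = C + 2 = 2 + C$)
$a{\left(c \right)} = -12 - 4 c$ ($a{\left(c \right)} = \left(\left(2 + \frac{c}{c}\right) + c\right) \left(-4\right) = \left(\left(2 + 1\right) + c\right) \left(-4\right) = \left(3 + c\right) \left(-4\right) = -12 - 4 c$)
$\frac{1}{532 + z{\left(a{\left(6 \right)} \right)}} = \frac{1}{532 - 36} = \frac{1}{496}$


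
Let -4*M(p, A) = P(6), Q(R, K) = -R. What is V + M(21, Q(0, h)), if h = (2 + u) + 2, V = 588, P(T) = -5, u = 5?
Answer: 2357/4 ≈ 589.25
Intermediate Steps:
h = 9 (h = (2 + 5) + 2 = 7 + 2 = 9)
M(p, A) = 5/4 (M(p, A) = -¼*(-5) = 5/4)
V + M(21, Q(0, h)) = 588 + 5/4 = 2357/4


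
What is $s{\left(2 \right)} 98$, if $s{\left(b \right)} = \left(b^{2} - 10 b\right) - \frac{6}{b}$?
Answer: $-1862$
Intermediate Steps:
$s{\left(b \right)} = b^{2} - 10 b - \frac{6}{b}$
$s{\left(2 \right)} 98 = \frac{-6 + 2^{2} \left(-10 + 2\right)}{2} \cdot 98 = \frac{-6 + 4 \left(-8\right)}{2} \cdot 98 = \frac{-6 - 32}{2} \cdot 98 = \frac{1}{2} \left(-38\right) 98 = \left(-19\right) 98 = -1862$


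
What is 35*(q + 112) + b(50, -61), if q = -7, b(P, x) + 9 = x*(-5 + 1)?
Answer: 3910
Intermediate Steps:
b(P, x) = -9 - 4*x (b(P, x) = -9 + x*(-5 + 1) = -9 + x*(-4) = -9 - 4*x)
35*(q + 112) + b(50, -61) = 35*(-7 + 112) + (-9 - 4*(-61)) = 35*105 + (-9 + 244) = 3675 + 235 = 3910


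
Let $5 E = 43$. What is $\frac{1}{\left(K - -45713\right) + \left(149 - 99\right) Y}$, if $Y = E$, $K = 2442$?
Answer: $\frac{1}{48585} \approx 2.0582 \cdot 10^{-5}$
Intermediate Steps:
$E = \frac{43}{5}$ ($E = \frac{1}{5} \cdot 43 = \frac{43}{5} \approx 8.6$)
$Y = \frac{43}{5} \approx 8.6$
$\frac{1}{\left(K - -45713\right) + \left(149 - 99\right) Y} = \frac{1}{\left(2442 - -45713\right) + \left(149 - 99\right) \frac{43}{5}} = \frac{1}{\left(2442 + 45713\right) + 50 \cdot \frac{43}{5}} = \frac{1}{48155 + 430} = \frac{1}{48585}$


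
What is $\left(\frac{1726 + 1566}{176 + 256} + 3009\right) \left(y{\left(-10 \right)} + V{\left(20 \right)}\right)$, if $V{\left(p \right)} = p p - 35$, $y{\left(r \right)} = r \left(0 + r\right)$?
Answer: $\frac{50498225}{36} \approx 1.4027 \cdot 10^{6}$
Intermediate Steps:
$y{\left(r \right)} = r^{2}$ ($y{\left(r \right)} = r r = r^{2}$)
$V{\left(p \right)} = -35 + p^{2}$ ($V{\left(p \right)} = p^{2} - 35 = -35 + p^{2}$)
$\left(\frac{1726 + 1566}{176 + 256} + 3009\right) \left(y{\left(-10 \right)} + V{\left(20 \right)}\right) = \left(\frac{1726 + 1566}{176 + 256} + 3009\right) \left(\left(-10\right)^{2} - \left(35 - 20^{2}\right)\right) = \left(\frac{3292}{432} + 3009\right) \left(100 + \left(-35 + 400\right)\right) = \left(3292 \cdot \frac{1}{432} + 3009\right) \left(100 + 365\right) = \left(\frac{823}{108} + 3009\right) 465 = \frac{325795}{108} \cdot 465 = \frac{50498225}{36}$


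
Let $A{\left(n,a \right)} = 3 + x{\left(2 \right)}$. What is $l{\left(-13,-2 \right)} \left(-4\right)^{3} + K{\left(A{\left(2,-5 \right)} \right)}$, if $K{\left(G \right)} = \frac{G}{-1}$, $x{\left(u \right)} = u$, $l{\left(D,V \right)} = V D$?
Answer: $-1669$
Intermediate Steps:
$l{\left(D,V \right)} = D V$
$A{\left(n,a \right)} = 5$ ($A{\left(n,a \right)} = 3 + 2 = 5$)
$K{\left(G \right)} = - G$ ($K{\left(G \right)} = G \left(-1\right) = - G$)
$l{\left(-13,-2 \right)} \left(-4\right)^{3} + K{\left(A{\left(2,-5 \right)} \right)} = \left(-13\right) \left(-2\right) \left(-4\right)^{3} - 5 = 26 \left(-64\right) - 5 = -1664 - 5 = -1669$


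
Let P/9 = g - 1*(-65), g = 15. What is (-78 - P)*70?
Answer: -55860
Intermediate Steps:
P = 720 (P = 9*(15 - 1*(-65)) = 9*(15 + 65) = 9*80 = 720)
(-78 - P)*70 = (-78 - 1*720)*70 = (-78 - 720)*70 = -798*70 = -55860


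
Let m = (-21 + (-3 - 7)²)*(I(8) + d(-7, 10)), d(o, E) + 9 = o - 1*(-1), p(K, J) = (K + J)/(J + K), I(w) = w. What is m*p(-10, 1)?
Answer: -553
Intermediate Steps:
p(K, J) = 1 (p(K, J) = (J + K)/(J + K) = 1)
d(o, E) = -8 + o (d(o, E) = -9 + (o - 1*(-1)) = -9 + (o + 1) = -9 + (1 + o) = -8 + o)
m = -553 (m = (-21 + (-3 - 7)²)*(8 + (-8 - 7)) = (-21 + (-10)²)*(8 - 15) = (-21 + 100)*(-7) = 79*(-7) = -553)
m*p(-10, 1) = -553*1 = -553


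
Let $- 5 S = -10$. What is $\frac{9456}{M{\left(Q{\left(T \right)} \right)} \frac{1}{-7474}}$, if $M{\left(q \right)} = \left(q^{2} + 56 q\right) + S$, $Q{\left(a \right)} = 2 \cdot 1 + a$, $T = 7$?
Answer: $- \frac{70674144}{587} \approx -1.204 \cdot 10^{5}$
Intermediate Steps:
$S = 2$ ($S = \left(- \frac{1}{5}\right) \left(-10\right) = 2$)
$Q{\left(a \right)} = 2 + a$
$M{\left(q \right)} = 2 + q^{2} + 56 q$ ($M{\left(q \right)} = \left(q^{2} + 56 q\right) + 2 = 2 + q^{2} + 56 q$)
$\frac{9456}{M{\left(Q{\left(T \right)} \right)} \frac{1}{-7474}} = \frac{9456}{\left(2 + \left(2 + 7\right)^{2} + 56 \left(2 + 7\right)\right) \frac{1}{-7474}} = \frac{9456}{\left(2 + 9^{2} + 56 \cdot 9\right) \left(- \frac{1}{7474}\right)} = \frac{9456}{\left(2 + 81 + 504\right) \left(- \frac{1}{7474}\right)} = \frac{9456}{587 \left(- \frac{1}{7474}\right)} = \frac{9456}{- \frac{587}{7474}} = 9456 \left(- \frac{7474}{587}\right) = - \frac{70674144}{587}$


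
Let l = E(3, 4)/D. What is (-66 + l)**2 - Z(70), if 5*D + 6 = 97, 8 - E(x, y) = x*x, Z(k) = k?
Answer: 35552451/8281 ≈ 4293.3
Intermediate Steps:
E(x, y) = 8 - x**2 (E(x, y) = 8 - x*x = 8 - x**2)
D = 91/5 (D = -6/5 + (1/5)*97 = -6/5 + 97/5 = 91/5 ≈ 18.200)
l = -5/91 (l = (8 - 1*3**2)/(91/5) = (8 - 1*9)*(5/91) = (8 - 9)*(5/91) = -1*5/91 = -5/91 ≈ -0.054945)
(-66 + l)**2 - Z(70) = (-66 - 5/91)**2 - 1*70 = (-6011/91)**2 - 70 = 36132121/8281 - 70 = 35552451/8281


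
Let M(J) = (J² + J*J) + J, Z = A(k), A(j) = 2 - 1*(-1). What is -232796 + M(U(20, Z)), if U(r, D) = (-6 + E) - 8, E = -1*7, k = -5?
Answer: -231935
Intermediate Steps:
E = -7
A(j) = 3 (A(j) = 2 + 1 = 3)
Z = 3
U(r, D) = -21 (U(r, D) = (-6 - 7) - 8 = -13 - 8 = -21)
M(J) = J + 2*J² (M(J) = (J² + J²) + J = 2*J² + J = J + 2*J²)
-232796 + M(U(20, Z)) = -232796 - 21*(1 + 2*(-21)) = -232796 - 21*(1 - 42) = -232796 - 21*(-41) = -232796 + 861 = -231935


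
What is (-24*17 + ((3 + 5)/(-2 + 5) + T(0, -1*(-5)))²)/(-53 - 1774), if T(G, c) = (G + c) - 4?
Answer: 3551/16443 ≈ 0.21596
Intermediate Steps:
T(G, c) = -4 + G + c
(-24*17 + ((3 + 5)/(-2 + 5) + T(0, -1*(-5)))²)/(-53 - 1774) = (-24*17 + ((3 + 5)/(-2 + 5) + (-4 + 0 - 1*(-5)))²)/(-53 - 1774) = (-408 + (8/3 + (-4 + 0 + 5))²)/(-1827) = (-408 + (8*(⅓) + 1)²)*(-1/1827) = (-408 + (8/3 + 1)²)*(-1/1827) = (-408 + (11/3)²)*(-1/1827) = (-408 + 121/9)*(-1/1827) = -3551/9*(-1/1827) = 3551/16443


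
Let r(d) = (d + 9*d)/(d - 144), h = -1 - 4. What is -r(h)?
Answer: -50/149 ≈ -0.33557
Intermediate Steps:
h = -5
r(d) = 10*d/(-144 + d) (r(d) = (10*d)/(-144 + d) = 10*d/(-144 + d))
-r(h) = -10*(-5)/(-144 - 5) = -10*(-5)/(-149) = -10*(-5)*(-1)/149 = -1*50/149 = -50/149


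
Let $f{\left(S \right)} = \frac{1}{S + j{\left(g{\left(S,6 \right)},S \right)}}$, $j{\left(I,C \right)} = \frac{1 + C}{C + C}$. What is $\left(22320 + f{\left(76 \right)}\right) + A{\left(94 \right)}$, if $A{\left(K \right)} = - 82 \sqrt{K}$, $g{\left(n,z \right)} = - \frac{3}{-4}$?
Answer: $\frac{259559432}{11629} - 82 \sqrt{94} \approx 21525.0$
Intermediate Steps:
$g{\left(n,z \right)} = \frac{3}{4}$ ($g{\left(n,z \right)} = \left(-3\right) \left(- \frac{1}{4}\right) = \frac{3}{4}$)
$j{\left(I,C \right)} = \frac{1 + C}{2 C}$
$f{\left(S \right)} = \frac{1}{S + \frac{1 + S}{2 S}}$
$\left(22320 + f{\left(76 \right)}\right) + A{\left(94 \right)} = \left(22320 + 2 \cdot 76 \frac{1}{1 + 76 + 2 \cdot 76^{2}}\right) - 82 \sqrt{94} = \left(22320 + 2 \cdot 76 \frac{1}{1 + 76 + 2 \cdot 5776}\right) - 82 \sqrt{94} = \left(22320 + 2 \cdot 76 \frac{1}{1 + 76 + 11552}\right) - 82 \sqrt{94} = \left(22320 + 2 \cdot 76 \cdot \frac{1}{11629}\right) - 82 \sqrt{94} = \left(22320 + \frac{152}{11629}\right) - 82 \sqrt{94} = \frac{259559432}{11629} - 82 \sqrt{94}$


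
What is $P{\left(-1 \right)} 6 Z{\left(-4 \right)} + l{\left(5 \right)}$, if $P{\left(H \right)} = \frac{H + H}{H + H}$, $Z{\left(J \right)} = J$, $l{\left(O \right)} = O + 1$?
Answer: $-18$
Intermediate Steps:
$l{\left(O \right)} = 1 + O$
$P{\left(H \right)} = 1$ ($P{\left(H \right)} = \frac{2 H}{2 H} = 2 H \frac{1}{2 H} = 1$)
$P{\left(-1 \right)} 6 Z{\left(-4 \right)} + l{\left(5 \right)} = 1 \cdot 6 \left(-4\right) + \left(1 + 5\right) = 1 \left(-24\right) + 6 = -24 + 6 = -18$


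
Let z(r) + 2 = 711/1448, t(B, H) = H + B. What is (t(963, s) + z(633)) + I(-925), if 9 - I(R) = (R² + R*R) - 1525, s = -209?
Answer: -2474579161/1448 ≈ -1.7090e+6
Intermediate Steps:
t(B, H) = B + H
z(r) = -2185/1448 (z(r) = -2 + 711/1448 = -2185/1448)
I(R) = 1534 - 2*R² (I(R) = 9 - ((R² + R*R) - 1525) = 9 - ((R² + R²) - 1525) = 9 - (2*R² - 1525) = 9 - (-1525 + 2*R²) = 9 + (1525 - 2*R²) = 1534 - 2*R²)
(t(963, s) + z(633)) + I(-925) = ((963 - 209) - 2185/1448) + (1534 - 2*(-925)²) = (754 - 2185/1448) + (1534 - 2*855625) = 1089607/1448 + (1534 - 1711250) = 1089607/1448 - 1709716 = -2474579161/1448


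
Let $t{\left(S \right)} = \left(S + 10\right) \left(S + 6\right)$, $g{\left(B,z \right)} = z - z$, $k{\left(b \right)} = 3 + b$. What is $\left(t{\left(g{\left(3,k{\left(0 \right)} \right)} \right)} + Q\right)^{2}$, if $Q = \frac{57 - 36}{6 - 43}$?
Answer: $\frac{4835601}{1369} \approx 3532.2$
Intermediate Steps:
$g{\left(B,z \right)} = 0$
$Q = - \frac{21}{37}$ ($Q = \frac{21}{-37} = 21 \left(- \frac{1}{37}\right) = - \frac{21}{37} \approx -0.56757$)
$t{\left(S \right)} = \left(6 + S\right) \left(10 + S\right)$ ($t{\left(S \right)} = \left(10 + S\right) \left(6 + S\right) = \left(6 + S\right) \left(10 + S\right)$)
$\left(t{\left(g{\left(3,k{\left(0 \right)} \right)} \right)} + Q\right)^{2} = \left(\left(60 + 0^{2} + 16 \cdot 0\right) - \frac{21}{37}\right)^{2} = \left(\left(60 + 0 + 0\right) - \frac{21}{37}\right)^{2} = \left(60 - \frac{21}{37}\right)^{2} = \left(\frac{2199}{37}\right)^{2} = \frac{4835601}{1369}$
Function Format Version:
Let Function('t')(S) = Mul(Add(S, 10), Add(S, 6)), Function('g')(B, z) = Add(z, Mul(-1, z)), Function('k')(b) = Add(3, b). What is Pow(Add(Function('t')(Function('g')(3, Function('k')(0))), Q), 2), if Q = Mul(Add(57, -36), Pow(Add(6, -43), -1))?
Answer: Rational(4835601, 1369) ≈ 3532.2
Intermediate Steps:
Function('g')(B, z) = 0
Q = Rational(-21, 37) (Q = Mul(21, Pow(-37, -1)) = Mul(21, Rational(-1, 37)) = Rational(-21, 37) ≈ -0.56757)
Function('t')(S) = Mul(Add(6, S), Add(10, S)) (Function('t')(S) = Mul(Add(10, S), Add(6, S)) = Mul(Add(6, S), Add(10, S)))
Pow(Add(Function('t')(Function('g')(3, Function('k')(0))), Q), 2) = Pow(Add(Add(60, Pow(0, 2), Mul(16, 0)), Rational(-21, 37)), 2) = Pow(Add(Add(60, 0, 0), Rational(-21, 37)), 2) = Pow(Add(60, Rational(-21, 37)), 2) = Pow(Rational(2199, 37), 2) = Rational(4835601, 1369)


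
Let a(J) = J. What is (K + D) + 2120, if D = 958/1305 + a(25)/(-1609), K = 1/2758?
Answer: 12281288387071/5791096710 ≈ 2120.7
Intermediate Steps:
K = 1/2758 ≈ 0.00036258
D = 1508797/2099745 (D = 958/1305 + 25/(-1609) = 958*(1/1305) + 25*(-1/1609) = 958/1305 - 25/1609 = 1508797/2099745 ≈ 0.71856)
(K + D) + 2120 = (1/2758 + 1508797/2099745) + 2120 = 4163361871/5791096710 + 2120 = 12281288387071/5791096710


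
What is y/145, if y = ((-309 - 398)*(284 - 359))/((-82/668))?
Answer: -3542070/1189 ≈ -2979.0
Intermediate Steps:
y = -17710350/41 (y = (-707*(-75))/((-82*1/668)) = 53025/(-41/334) = 53025*(-334/41) = -17710350/41 ≈ -4.3196e+5)
y/145 = -17710350/41/145 = -17710350/41*1/145 = -3542070/1189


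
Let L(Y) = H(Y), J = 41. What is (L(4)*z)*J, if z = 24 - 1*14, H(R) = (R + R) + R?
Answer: 4920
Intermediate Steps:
H(R) = 3*R (H(R) = 2*R + R = 3*R)
L(Y) = 3*Y
z = 10 (z = 24 - 14 = 10)
(L(4)*z)*J = ((3*4)*10)*41 = (12*10)*41 = 120*41 = 4920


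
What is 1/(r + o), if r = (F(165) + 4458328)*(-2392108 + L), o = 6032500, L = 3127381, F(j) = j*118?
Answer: 1/3292410001354 ≈ 3.0373e-13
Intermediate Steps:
F(j) = 118*j
r = 3292403968854 (r = (118*165 + 4458328)*(-2392108 + 3127381) = (19470 + 4458328)*735273 = 4477798*735273 = 3292403968854)
1/(r + o) = 1/(3292403968854 + 6032500) = 1/3292410001354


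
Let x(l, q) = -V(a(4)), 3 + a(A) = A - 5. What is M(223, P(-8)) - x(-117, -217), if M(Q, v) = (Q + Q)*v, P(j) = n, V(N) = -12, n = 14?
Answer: 6232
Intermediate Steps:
a(A) = -8 + A (a(A) = -3 + (A - 5) = -3 + (-5 + A) = -8 + A)
P(j) = 14
x(l, q) = 12 (x(l, q) = -1*(-12) = 12)
M(Q, v) = 2*Q*v (M(Q, v) = (2*Q)*v = 2*Q*v)
M(223, P(-8)) - x(-117, -217) = 2*223*14 - 1*12 = 6244 - 12 = 6232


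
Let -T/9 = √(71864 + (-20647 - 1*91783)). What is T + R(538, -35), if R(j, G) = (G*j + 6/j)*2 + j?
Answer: -9985812/269 - 9*I*√40566 ≈ -37122.0 - 1812.7*I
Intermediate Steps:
R(j, G) = j + 12/j + 2*G*j (R(j, G) = (6/j + G*j)*2 + j = (12/j + 2*G*j) + j = j + 12/j + 2*G*j)
T = -9*I*√40566 (T = -9*√(71864 + (-20647 - 1*91783)) = -9*√(71864 + (-20647 - 91783)) = -9*√(71864 - 112430) = -9*I*√40566 ≈ -1812.7*I)
T + R(538, -35) = -9*I*√40566 + (538 + 12/538 + 2*(-35)*538) = -9*I*√40566 + (538 + 12*(1/538) - 37660) = -9*I*√40566 + (538 + 6/269 - 37660) = -9*I*√40566 - 9985812/269 = -9985812/269 - 9*I*√40566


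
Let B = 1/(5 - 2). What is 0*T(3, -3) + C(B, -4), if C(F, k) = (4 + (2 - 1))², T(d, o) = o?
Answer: 25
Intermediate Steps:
B = ⅓ (B = 1/3 = ⅓ ≈ 0.33333)
C(F, k) = 25 (C(F, k) = (4 + 1)² = 5² = 25)
0*T(3, -3) + C(B, -4) = 0*(-3) + 25 = 0 + 25 = 25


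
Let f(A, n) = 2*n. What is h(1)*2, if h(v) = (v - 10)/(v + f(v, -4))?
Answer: 18/7 ≈ 2.5714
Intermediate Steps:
h(v) = (-10 + v)/(-8 + v) (h(v) = (v - 10)/(v + 2*(-4)) = (-10 + v)/(v - 8) = (-10 + v)/(-8 + v))
h(1)*2 = ((-10 + 1)/(-8 + 1))*2 = (-9/(-7))*2 = -⅐*(-9)*2 = (9/7)*2 = 18/7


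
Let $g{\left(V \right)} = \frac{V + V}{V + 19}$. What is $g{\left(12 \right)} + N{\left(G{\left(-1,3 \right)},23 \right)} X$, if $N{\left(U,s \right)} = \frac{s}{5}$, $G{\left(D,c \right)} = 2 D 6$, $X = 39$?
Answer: $\frac{27927}{155} \approx 180.17$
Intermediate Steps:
$G{\left(D,c \right)} = 12 D$
$N{\left(U,s \right)} = \frac{s}{5}$ ($N{\left(U,s \right)} = s \frac{1}{5} = \frac{s}{5}$)
$g{\left(V \right)} = \frac{2 V}{19 + V}$
$g{\left(12 \right)} + N{\left(G{\left(-1,3 \right)},23 \right)} X = 2 \cdot 12 \frac{1}{19 + 12} + \frac{1}{5} \cdot 23 \cdot 39 = 2 \cdot 12 \cdot \frac{1}{31} + \frac{23}{5} \cdot 39 = 2 \cdot 12 \cdot \frac{1}{31} + \frac{897}{5} = \frac{24}{31} + \frac{897}{5} = \frac{27927}{155}$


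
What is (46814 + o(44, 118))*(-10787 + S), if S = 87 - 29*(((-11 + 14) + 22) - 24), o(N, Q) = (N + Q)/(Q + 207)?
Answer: -163238645048/325 ≈ -5.0227e+8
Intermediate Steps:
o(N, Q) = (N + Q)/(207 + Q)
S = 58 (S = 87 - 29*((3 + 22) - 24) = 87 - 29*(25 - 24) = 87 - 29*1 = 87 - 29 = 58)
(46814 + o(44, 118))*(-10787 + S) = (46814 + (44 + 118)/(207 + 118))*(-10787 + 58) = (46814 + 162/325)*(-10729) = (15214712/325)*(-10729) = -163238645048/325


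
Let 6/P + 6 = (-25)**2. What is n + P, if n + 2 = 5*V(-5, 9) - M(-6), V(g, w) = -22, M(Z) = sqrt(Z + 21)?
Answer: -69322/619 - sqrt(15) ≈ -115.86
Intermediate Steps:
M(Z) = sqrt(21 + Z)
P = 6/619 (P = 6/(-6 + (-25)**2) = 6/(-6 + 625) = 6/619 ≈ 0.0096931)
n = -112 - sqrt(15) (n = -2 + (5*(-22) - sqrt(21 - 6)) = -2 + (-110 - sqrt(15)) = -112 - sqrt(15) ≈ -115.87)
n + P = (-112 - sqrt(15)) + 6/619 = -69322/619 - sqrt(15)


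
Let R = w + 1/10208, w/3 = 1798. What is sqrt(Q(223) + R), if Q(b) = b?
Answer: sqrt(36581859006)/2552 ≈ 74.947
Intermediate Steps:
w = 5394 (w = 3*1798 = 5394)
R = 55061953/10208 (R = 5394 + 1/10208 = 55061953/10208 ≈ 5394.0)
sqrt(Q(223) + R) = sqrt(223 + 55061953/10208) = sqrt(57338337/10208) = sqrt(36581859006)/2552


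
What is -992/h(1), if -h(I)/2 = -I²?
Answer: -496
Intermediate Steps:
h(I) = 2*I² (h(I) = -(-2)*I² = 2*I²)
-992/h(1) = -992/(2*1²) = -992/(2*1) = -992/2 = (½)*(-992) = -496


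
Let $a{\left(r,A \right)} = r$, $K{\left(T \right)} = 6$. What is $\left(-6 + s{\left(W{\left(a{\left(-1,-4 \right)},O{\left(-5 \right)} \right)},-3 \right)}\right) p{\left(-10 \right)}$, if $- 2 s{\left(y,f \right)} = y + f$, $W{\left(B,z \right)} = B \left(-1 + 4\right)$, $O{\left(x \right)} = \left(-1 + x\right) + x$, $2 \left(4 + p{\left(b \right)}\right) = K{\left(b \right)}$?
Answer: $3$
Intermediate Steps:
$p{\left(b \right)} = -1$ ($p{\left(b \right)} = -4 + \frac{1}{2} \cdot 6 = -4 + 3 = -1$)
$O{\left(x \right)} = -1 + 2 x$
$W{\left(B,z \right)} = 3 B$ ($W{\left(B,z \right)} = B 3 = 3 B$)
$s{\left(y,f \right)} = - \frac{f}{2} - \frac{y}{2}$ ($s{\left(y,f \right)} = - \frac{y + f}{2} = - \frac{f + y}{2} = - \frac{f}{2} - \frac{y}{2}$)
$\left(-6 + s{\left(W{\left(a{\left(-1,-4 \right)},O{\left(-5 \right)} \right)},-3 \right)}\right) p{\left(-10 \right)} = \left(-6 - \left(- \frac{3}{2} + \frac{3 \left(-1\right)}{2}\right)\right) \left(-1\right) = \left(-6 + \left(\frac{3}{2} - - \frac{3}{2}\right)\right) \left(-1\right) = \left(-6 + \left(\frac{3}{2} + \frac{3}{2}\right)\right) \left(-1\right) = \left(-6 + 3\right) \left(-1\right) = \left(-3\right) \left(-1\right) = 3$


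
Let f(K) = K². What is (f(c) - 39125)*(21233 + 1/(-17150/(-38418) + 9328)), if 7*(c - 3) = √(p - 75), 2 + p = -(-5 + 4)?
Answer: -7292781082222008000/8780316223 + 45656927829600*I*√19/1254330889 ≈ -8.3058e+8 + 1.5866e+5*I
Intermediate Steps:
p = -1 (p = -2 - (-5 + 4) = -2 - 1*(-1) = -2 + 1 = -1)
c = 3 + 2*I*√19/7 (c = 3 + √(-1 - 75)/7 = 3 + √(-76)/7 = 3 + (2*I*√19)/7 = 3 + 2*I*√19/7 ≈ 3.0 + 1.2454*I)
(f(c) - 39125)*(21233 + 1/(-17150/(-38418) + 9328)) = ((3 + 2*I*√19/7)² - 39125)*(21233 + 1/(-17150/(-38418) + 9328)) = (-39125 + (3 + 2*I*√19/7)²)*(21233 + 1/(-17150*(-1/38418) + 9328)) = (-39125 + (3 + 2*I*√19/7)²)*(21233 + 1/(8575/19209 + 9328)) = (-39125 + (3 + 2*I*√19/7)²)*(21233 + 1/(179190127/19209)) = (-39125 + (3 + 2*I*√19/7)²)*(21233 + 19209/179190127) = (-39125 + (3 + 2*I*√19/7)²)*(3804743985800/179190127) = -148860608444425000/179190127 + 3804743985800*(3 + 2*I*√19/7)²/179190127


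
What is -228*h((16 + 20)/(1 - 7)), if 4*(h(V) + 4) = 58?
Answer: -2394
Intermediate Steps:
h(V) = 21/2 (h(V) = -4 + (¼)*58 = -4 + 29/2 = 21/2)
-228*h((16 + 20)/(1 - 7)) = -228*21/2 = -2394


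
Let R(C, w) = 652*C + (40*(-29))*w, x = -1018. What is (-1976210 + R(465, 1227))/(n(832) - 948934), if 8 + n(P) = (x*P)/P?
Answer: 309635/94996 ≈ 3.2595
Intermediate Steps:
n(P) = -1026 (n(P) = -8 + (-1018*P)/P = -8 - 1018 = -1026)
R(C, w) = -1160*w + 652*C (R(C, w) = 652*C - 1160*w = -1160*w + 652*C)
(-1976210 + R(465, 1227))/(n(832) - 948934) = (-1976210 + (-1160*1227 + 652*465))/(-1026 - 948934) = (-1976210 + (-1423320 + 303180))/(-949960) = (-1976210 - 1120140)*(-1/949960) = -3096350*(-1/949960) = 309635/94996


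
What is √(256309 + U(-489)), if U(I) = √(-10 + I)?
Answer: √(256309 + I*√499) ≈ 506.27 + 0.022*I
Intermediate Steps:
√(256309 + U(-489)) = √(256309 + √(-10 - 489)) = √(256309 + √(-499)) = √(256309 + I*√499)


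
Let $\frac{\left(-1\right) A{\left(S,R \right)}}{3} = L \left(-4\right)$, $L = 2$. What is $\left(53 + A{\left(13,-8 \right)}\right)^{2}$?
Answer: $5929$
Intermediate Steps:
$A{\left(S,R \right)} = 24$ ($A{\left(S,R \right)} = - 3 \cdot 2 \left(-4\right) = \left(-3\right) \left(-8\right) = 24$)
$\left(53 + A{\left(13,-8 \right)}\right)^{2} = \left(53 + 24\right)^{2} = 77^{2} = 5929$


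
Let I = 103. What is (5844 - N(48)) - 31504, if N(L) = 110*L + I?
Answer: -31043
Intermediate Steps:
N(L) = 103 + 110*L (N(L) = 110*L + 103 = 103 + 110*L)
(5844 - N(48)) - 31504 = (5844 - (103 + 110*48)) - 31504 = (5844 - (103 + 5280)) - 31504 = (5844 - 1*5383) - 31504 = (5844 - 5383) - 31504 = 461 - 31504 = -31043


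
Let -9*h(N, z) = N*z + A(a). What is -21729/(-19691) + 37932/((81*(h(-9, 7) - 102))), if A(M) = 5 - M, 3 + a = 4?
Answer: -192977371/50743707 ≈ -3.8030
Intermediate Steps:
a = 1 (a = -3 + 4 = 1)
h(N, z) = -4/9 - N*z/9 (h(N, z) = -(N*z + (5 - 1*1))/9 = -(N*z + (5 - 1))/9 = -(N*z + 4)/9 = -(4 + N*z)/9 = -4/9 - N*z/9)
-21729/(-19691) + 37932/((81*(h(-9, 7) - 102))) = -21729/(-19691) + 37932/((81*((-4/9 - ⅑*(-9)*7) - 102))) = -21729*(-1/19691) + 37932/((81*((-4/9 + 7) - 102))) = 21729/19691 + 37932/((81*(59/9 - 102))) = 21729/19691 + 37932/((81*(-859/9))) = 21729/19691 + 37932/(-7731) = 21729/19691 + 37932*(-1/7731) = 21729/19691 - 12644/2577 = -192977371/50743707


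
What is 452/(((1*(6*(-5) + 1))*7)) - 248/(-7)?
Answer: 6740/203 ≈ 33.202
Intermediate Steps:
452/(((1*(6*(-5) + 1))*7)) - 248/(-7) = 452/(((1*(-30 + 1))*7)) - 248*(-⅐) = 452/(((1*(-29))*7)) + 248/7 = 452/((-29*7)) + 248/7 = 452/(-203) + 248/7 = 452*(-1/203) + 248/7 = -452/203 + 248/7 = 6740/203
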